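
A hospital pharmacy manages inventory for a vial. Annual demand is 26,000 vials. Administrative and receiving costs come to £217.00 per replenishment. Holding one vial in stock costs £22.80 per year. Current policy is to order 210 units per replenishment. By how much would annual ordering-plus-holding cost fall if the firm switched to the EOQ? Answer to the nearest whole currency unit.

EOQ = √(2DS/H) = √(2 × 26,000 × 217 / 22.8) ≈ 703.50.
Cost at Q* = (D/Q*)S + (Q*/2)H = √(2DSH) ≈ £16,039.80.
Cost at Q = 210: (26,000/210)×217 + (210/2)×22.8 = £26,866.67 + £2,394.00 = £29,260.67.
Excess = £29,260.67 − £16,039.80 = £13,220.87.

Extra cost ≈ £13,221 per year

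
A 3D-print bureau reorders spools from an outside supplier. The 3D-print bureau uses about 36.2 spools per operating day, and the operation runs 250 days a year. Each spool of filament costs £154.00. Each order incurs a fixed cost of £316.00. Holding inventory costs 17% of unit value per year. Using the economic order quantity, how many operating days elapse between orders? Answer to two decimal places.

Annual demand D = 36.2 × 250 = 9,050.
Holding cost H = 0.17 × £154.00 = £26.1800 per unit per year.
The optimal lot size = √(2DS/H) = √(2 × 9,050 × 316 / 26.18) ≈ 467.41.
Cycle time = Q*/D × 250 = 467.41 / 9,050 × 250 ≈ 12.912 days.

T ≈ 12.91 days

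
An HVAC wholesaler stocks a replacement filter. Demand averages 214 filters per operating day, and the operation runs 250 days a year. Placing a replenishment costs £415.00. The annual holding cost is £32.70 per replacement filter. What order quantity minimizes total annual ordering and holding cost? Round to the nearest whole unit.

Q* ≈ 1,165 filters

Annual demand D = 214 × 250 = 53,500.
EOQ = √(2DS / H) = √(2 × 53,500 × 415 / 32.7).
= √(44,405,000 / 32.7) = √1,357,951.0703 ≈ 1165.312.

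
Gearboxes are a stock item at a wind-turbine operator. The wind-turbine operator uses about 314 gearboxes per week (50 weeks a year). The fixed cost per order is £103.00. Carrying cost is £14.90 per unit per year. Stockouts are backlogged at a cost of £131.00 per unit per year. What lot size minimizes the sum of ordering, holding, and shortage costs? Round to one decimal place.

Q* ≈ 491.7 gearboxes

Annual demand D = 314 × 50 = 15,700.
With planned backorders, Q* = √(2DS/H) · √((H+B)/B).
√(2DS/H) = √(2 × 15,700 × 103 / 14.9) = 465.897.
√((H+B)/B) = √((14.9+131)/131) = 1.0553.
Q* ≈ 491.680.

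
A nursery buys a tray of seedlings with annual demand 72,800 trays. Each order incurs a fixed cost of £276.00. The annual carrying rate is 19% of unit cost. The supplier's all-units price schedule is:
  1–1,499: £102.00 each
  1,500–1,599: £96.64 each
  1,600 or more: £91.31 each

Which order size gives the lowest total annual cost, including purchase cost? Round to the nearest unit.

Q* ≈ 1,600 trays

Holding cost per unit per year at price C is H = 0.19·C.
Candidates are each tier's EOQ (if it falls in that tier) and each price-break quantity.
EOQ at £102.00 = 1440.0 (feasible in tier 1): TC = 72,800×£102.00 + (72,800/1440.0)×276 + (1440.0/2)×0.19×£102.00 = £7,453,506.93.
EOQ at £96.64 = 1479.4 < 1500, so use break Q=1500: TC = 72,800×£96.64 + (72,800/1500.0)×276 + (1500.0/2)×0.19×£96.64 = £7,062,558.40.
EOQ at £91.31 = 1521.9 < 1600, so use break Q=1600: TC = 72,800×£91.31 + (72,800/1600.0)×276 + (1600.0/2)×0.19×£91.31 = £6,673,805.12.
Lowest total cost is £6,673,805.12 at Q = 1600.0.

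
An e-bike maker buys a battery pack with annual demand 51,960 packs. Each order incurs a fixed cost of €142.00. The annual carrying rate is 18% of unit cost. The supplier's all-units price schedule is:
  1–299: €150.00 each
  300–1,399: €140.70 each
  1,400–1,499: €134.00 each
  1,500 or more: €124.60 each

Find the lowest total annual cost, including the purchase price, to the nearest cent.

Holding cost per unit per year at price C is H = 0.18·C.
For each price level, check whether its EOQ is feasible; otherwise the best quantity at that price is the breakpoint.
Tier 1 (€150.00): EOQ = 739.3 exceeds tier's upper bound 299, so this tier is dominated.
EOQ at €140.70 = 763.3 (feasible in tier 2): TC = 51,960×€140.70 + (51,960/763.3)×142 + (763.3/2)×0.18×€140.70 = €7,330,104.01.
EOQ at €134.00 = 782.2 < 1400, so use break Q=1400: TC = 51,960×€134.00 + (51,960/1400.0)×142 + (1400.0/2)×0.18×€134.00 = €6,984,794.23.
EOQ at €124.60 = 811.1 < 1500, so use break Q=1500: TC = 51,960×€124.60 + (51,960/1500.0)×142 + (1500.0/2)×0.18×€124.60 = €6,495,955.88.
Lowest total cost among the candidates is at Q = 1500.0.

TC* ≈ €6,495,955.88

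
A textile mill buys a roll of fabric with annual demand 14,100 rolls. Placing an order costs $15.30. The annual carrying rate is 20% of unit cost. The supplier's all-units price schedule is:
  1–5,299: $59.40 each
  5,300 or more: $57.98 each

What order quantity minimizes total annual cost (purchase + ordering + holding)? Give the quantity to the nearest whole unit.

Q* ≈ 191 rolls

Holding cost per unit per year at price C is H = 0.20·C.
Candidates are each tier's EOQ (if it falls in that tier) and each price-break quantity.
EOQ at $59.40 = 190.6 (feasible in tier 1): TC = 14,100×$59.40 + (14,100/190.6)×15.3 + (190.6/2)×0.20×$59.40 = $839,804.01.
EOQ at $57.98 = 192.9 < 5300, so use break Q=5300: TC = 14,100×$57.98 + (14,100/5300.0)×15.3 + (5300.0/2)×0.20×$57.98 = $848,288.10.
Lowest total cost is $839,804.01 at Q = 190.6.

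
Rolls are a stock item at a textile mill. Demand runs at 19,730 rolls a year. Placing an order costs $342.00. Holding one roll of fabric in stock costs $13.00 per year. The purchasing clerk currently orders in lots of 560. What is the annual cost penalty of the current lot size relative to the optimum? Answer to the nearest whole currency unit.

EOQ = √(2DS/H) = √(2 × 19,730 × 342 / 13) ≈ 1018.87.
Cost at Q* = (D/Q*)S + (Q*/2)H = √(2DSH) ≈ $13,245.34.
Cost at Q = 560: (19,730/560)×342 + (560/2)×13 = $12,049.39 + $3,640.00 = $15,689.39.
Excess = $15,689.39 − $13,245.34 = $2,444.05.

Extra cost ≈ $2,444 per year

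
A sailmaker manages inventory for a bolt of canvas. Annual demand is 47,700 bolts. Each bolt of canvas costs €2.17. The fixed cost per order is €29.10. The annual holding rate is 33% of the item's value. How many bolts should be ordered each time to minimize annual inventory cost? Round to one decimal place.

Q* ≈ 1,968.9 bolts

Holding cost H = 0.33 × €2.17 = €0.7161 per unit per year.
EOQ = √(2DS / H) = √(2 × 47,700 × 29.1 / 0.7161).
= √(2,776,140 / 0.7161) = √3,876,749.0574 ≈ 1968.946.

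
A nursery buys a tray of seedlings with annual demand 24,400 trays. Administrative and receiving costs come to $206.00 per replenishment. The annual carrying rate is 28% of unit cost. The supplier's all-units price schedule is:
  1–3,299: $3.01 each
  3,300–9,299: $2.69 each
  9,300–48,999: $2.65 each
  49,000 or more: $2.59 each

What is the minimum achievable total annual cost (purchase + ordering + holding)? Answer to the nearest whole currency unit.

TC* ≈ $68,388

Holding cost per unit per year at price C is H = 0.28·C.
For each price level, check whether its EOQ is feasible; otherwise the best quantity at that price is the breakpoint.
Tier 1 ($3.01): EOQ = 3453.7 exceeds tier's upper bound 3299, so this tier is dominated.
EOQ at $2.69 = 3653.3 (feasible in tier 2): TC = 24,400×$2.69 + (24,400/3653.3)×206 + (3653.3/2)×0.28×$2.69 = $68,387.68.
EOQ at $2.65 = 3680.8 < 9300, so use break Q=9300: TC = 24,400×$2.65 + (24,400/9300.0)×206 + (9300.0/2)×0.28×$2.65 = $68,650.77.
EOQ at $2.59 = 3723.2 < 49000, so use break Q=49000: TC = 24,400×$2.59 + (24,400/49000.0)×206 + (49000.0/2)×0.28×$2.59 = $81,065.98.
Lowest total cost among the candidates is at Q = 3653.3.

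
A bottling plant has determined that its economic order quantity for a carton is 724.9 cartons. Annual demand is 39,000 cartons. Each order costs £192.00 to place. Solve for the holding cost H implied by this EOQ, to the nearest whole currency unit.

H ≈ £28

The basic EOQ model gives Q* = √(2DS/H); rearrange for the unknown.
From Q* = √(2DS/H): H = 2DS / Q*² = 2 × 39,000 × 192 / 724.9² = 28.4997.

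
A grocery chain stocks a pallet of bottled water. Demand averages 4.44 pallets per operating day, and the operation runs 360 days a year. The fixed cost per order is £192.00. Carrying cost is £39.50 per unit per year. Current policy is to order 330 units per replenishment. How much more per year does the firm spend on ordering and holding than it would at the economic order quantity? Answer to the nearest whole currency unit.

Annual demand D = 4.44 × 360 = 1,598.4.
EOQ = √(2DS/H) = √(2 × 1,598.4 × 192 / 39.5) ≈ 124.66.
Cost at Q* = (D/Q*)S + (Q*/2)H = √(2DSH) ≈ £4,923.87.
Cost at Q = 330: (1,598.4/330)×192 + (330/2)×39.5 = £929.98 + £6,517.50 = £7,447.48.
Excess = £7,447.48 − £4,923.87 = £2,523.60.

Extra cost ≈ £2,524 per year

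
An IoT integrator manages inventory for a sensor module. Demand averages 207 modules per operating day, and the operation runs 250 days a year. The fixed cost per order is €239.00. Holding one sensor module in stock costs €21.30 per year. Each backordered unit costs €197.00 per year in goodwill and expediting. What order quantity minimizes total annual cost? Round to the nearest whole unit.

Annual demand D = 207 × 250 = 51,750.
With planned backorders, Q* = √(2DS/H) · √((H+B)/B).
√(2DS/H) = √(2 × 51,750 × 239 / 21.3) = 1077.654.
√((H+B)/B) = √((21.3+197)/197) = 1.0527.
Q* ≈ 1134.418.

Q* ≈ 1,134 modules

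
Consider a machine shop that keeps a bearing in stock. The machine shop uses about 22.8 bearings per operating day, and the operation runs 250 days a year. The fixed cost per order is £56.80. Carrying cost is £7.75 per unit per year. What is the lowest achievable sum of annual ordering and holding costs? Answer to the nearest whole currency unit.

Annual demand D = 22.8 × 250 = 5,700.
Q* = √(2DS/H) = √(2 × 5,700 × 56.8 / 7.75) ≈ 289.05.
At Q*, ordering cost (D/Q*)S equals holding cost (Q*/2)H, each = √(DSH/2).
Minimum total = √(2DSH) = √(2 × 5,700 × 56.8 × 7.75) ≈ 2240.152.

TC* ≈ £2,240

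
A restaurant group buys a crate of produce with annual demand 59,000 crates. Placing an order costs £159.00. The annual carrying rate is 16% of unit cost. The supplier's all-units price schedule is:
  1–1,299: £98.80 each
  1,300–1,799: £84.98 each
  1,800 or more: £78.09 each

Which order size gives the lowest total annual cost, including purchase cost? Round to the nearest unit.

Q* ≈ 1,800 crates

Holding cost per unit per year at price C is H = 0.16·C.
Candidates are each tier's EOQ (if it falls in that tier) and each price-break quantity.
EOQ at £98.80 = 1089.4 (feasible in tier 1): TC = 59,000×£98.80 + (59,000/1089.4)×159 + (1089.4/2)×0.16×£98.80 = £5,846,421.78.
EOQ at £84.98 = 1174.7 < 1300, so use break Q=1300: TC = 59,000×£84.98 + (59,000/1300.0)×159 + (1300.0/2)×0.16×£84.98 = £5,029,874.07.
EOQ at £78.09 = 1225.4 < 1800, so use break Q=1800: TC = 59,000×£78.09 + (59,000/1800.0)×159 + (1800.0/2)×0.16×£78.09 = £4,623,766.63.
Lowest total cost is £4,623,766.63 at Q = 1800.0.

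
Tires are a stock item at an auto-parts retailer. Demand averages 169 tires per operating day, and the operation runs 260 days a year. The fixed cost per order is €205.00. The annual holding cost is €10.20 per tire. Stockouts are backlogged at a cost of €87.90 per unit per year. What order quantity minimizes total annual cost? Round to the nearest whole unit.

Annual demand D = 169 × 260 = 43,940.
With planned backorders, Q* = √(2DS/H) · √((H+B)/B).
√(2DS/H) = √(2 × 43,940 × 205 / 10.2) = 1328.990.
√((H+B)/B) = √((10.2+87.9)/87.9) = 1.0564.
Q* ≈ 1403.983.

Q* ≈ 1,404 tires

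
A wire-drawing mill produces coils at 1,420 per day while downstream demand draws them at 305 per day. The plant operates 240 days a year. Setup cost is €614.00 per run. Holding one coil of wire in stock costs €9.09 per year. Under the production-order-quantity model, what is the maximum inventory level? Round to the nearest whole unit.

Annual demand D = 305 × 240 = 73,200.
Production build-up factor (1 − d/p) = 1 − 305/1,420 = 0.7852.
Q* = √(2DS / (H(1 − d/p))) = √(2 × 73,200 × 614 / (9.09 × 0.7852)).
= √(89,889,600 / 7.1376) ≈ 3548.784.
Maximum inventory = Q*(1 − d/p) = 3548.784 × 0.7852 ≈ 2786.545.

I_max ≈ 2,787 coils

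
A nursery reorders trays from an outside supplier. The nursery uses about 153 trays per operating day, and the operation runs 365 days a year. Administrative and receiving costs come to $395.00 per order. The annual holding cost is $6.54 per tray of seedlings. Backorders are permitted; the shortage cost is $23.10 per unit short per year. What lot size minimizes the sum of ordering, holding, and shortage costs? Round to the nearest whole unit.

Q* ≈ 2,942 trays

Annual demand D = 153 × 365 = 55,845.
With planned backorders, Q* = √(2DS/H) · √((H+B)/B).
√(2DS/H) = √(2 × 55,845 × 395 / 6.54) = 2597.268.
√((H+B)/B) = √((6.54+23.1)/23.1) = 1.1327.
Q* ≈ 2942.049.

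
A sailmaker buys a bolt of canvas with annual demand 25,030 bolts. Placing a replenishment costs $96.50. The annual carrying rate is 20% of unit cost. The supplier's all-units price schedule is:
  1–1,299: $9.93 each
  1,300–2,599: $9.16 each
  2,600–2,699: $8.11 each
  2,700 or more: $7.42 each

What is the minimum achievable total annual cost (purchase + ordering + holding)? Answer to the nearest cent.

Holding cost per unit per year at price C is H = 0.20·C.
Candidates are each tier's EOQ (if it falls in that tier) and each price-break quantity.
Tier 1 ($9.93): EOQ = 1559.6 exceeds tier's upper bound 1299, so this tier is dominated.
EOQ at $9.16 = 1623.9 (feasible in tier 2): TC = 25,030×$9.16 + (25,030/1623.9)×96.5 + (1623.9/2)×0.20×$9.16 = $232,249.70.
EOQ at $8.11 = 1725.8 < 2600, so use break Q=2600: TC = 25,030×$8.11 + (25,030/2600.0)×96.5 + (2600.0/2)×0.20×$8.11 = $206,030.90.
EOQ at $7.42 = 1804.2 < 2700, so use break Q=2700: TC = 25,030×$7.42 + (25,030/2700.0)×96.5 + (2700.0/2)×0.20×$7.42 = $188,620.59.
Lowest total cost among the candidates is at Q = 2700.0.

TC* ≈ $188,620.59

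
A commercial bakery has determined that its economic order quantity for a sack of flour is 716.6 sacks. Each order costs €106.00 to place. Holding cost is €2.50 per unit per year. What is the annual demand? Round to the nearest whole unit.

Invert the EOQ relation Q*² = 2DS/H.
From Q* = √(2DS/H): D = Q*²H / (2S) = 716.6² × 2.5 / (2 × 106) = 6055.608.

D ≈ 6,056 sacks per year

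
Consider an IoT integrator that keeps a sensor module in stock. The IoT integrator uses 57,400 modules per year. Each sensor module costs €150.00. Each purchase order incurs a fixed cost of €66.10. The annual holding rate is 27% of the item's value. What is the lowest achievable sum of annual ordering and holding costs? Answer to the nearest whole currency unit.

Holding cost H = 0.27 × €150.00 = €40.5000 per unit per year.
Q* = √(2DS/H) = √(2 × 57,400 × 66.1 / 40.5) ≈ 432.86.
At the optimum the two cost components are equal, so total cost = 2·(Q*/2)H = Q*·H.
Minimum total = √(2DSH) = √(2 × 57,400 × 66.1 × 40.5) ≈ 17530.697.

TC* ≈ €17,531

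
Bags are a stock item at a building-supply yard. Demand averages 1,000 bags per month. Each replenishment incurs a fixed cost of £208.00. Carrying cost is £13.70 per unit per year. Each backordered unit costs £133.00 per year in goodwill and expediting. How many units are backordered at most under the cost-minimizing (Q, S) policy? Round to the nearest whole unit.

S* ≈ 59 bags

Annual demand D = 1,000 × 12 = 12,000.
With planned backorders, Q* = √(2DS/H) · √((H+B)/B).
√(2DS/H) = √(2 × 12,000 × 208 / 13.7) = 603.639.
√((H+B)/B) = √((13.7+133)/133) = 1.0502.
Q* ≈ 633.966.
S* = Q* · H/(H+B) = 633.966 × 13.7/146.7 ≈ 59.205.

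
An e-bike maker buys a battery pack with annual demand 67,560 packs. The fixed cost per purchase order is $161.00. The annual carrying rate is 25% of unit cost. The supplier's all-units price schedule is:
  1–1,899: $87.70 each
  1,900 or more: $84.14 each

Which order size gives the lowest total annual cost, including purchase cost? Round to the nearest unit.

Holding cost per unit per year at price C is H = 0.25·C.
For each price level, check whether its EOQ is feasible; otherwise the best quantity at that price is the breakpoint.
EOQ at $87.70 = 996.1 (feasible in tier 1): TC = 67,560×$87.70 + (67,560/996.1)×161 + (996.1/2)×0.25×$87.70 = $5,946,851.49.
EOQ at $84.14 = 1017.0 < 1900, so use break Q=1900: TC = 67,560×$84.14 + (67,560/1900.0)×161 + (1900.0/2)×0.25×$84.14 = $5,710,206.47.
Lowest total cost is $5,710,206.47 at Q = 1900.0.

Q* ≈ 1,900 packs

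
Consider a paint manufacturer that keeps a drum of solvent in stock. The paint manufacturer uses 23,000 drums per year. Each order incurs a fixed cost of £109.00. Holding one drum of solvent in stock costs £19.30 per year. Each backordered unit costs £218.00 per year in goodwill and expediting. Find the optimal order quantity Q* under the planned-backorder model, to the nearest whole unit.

Q* ≈ 532 drums

With planned backorders, Q* = √(2DS/H) · √((H+B)/B).
√(2DS/H) = √(2 × 23,000 × 109 / 19.3) = 509.699.
√((H+B)/B) = √((19.3+218)/218) = 1.0433.
Q* ≈ 531.783.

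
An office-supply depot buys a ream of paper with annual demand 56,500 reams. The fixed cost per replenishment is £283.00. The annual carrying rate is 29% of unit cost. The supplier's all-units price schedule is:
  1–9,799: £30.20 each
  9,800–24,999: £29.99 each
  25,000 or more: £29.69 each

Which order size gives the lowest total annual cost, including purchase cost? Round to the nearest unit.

Q* ≈ 1,911 reams

Holding cost per unit per year at price C is H = 0.29·C.
For each price level, check whether its EOQ is feasible; otherwise the best quantity at that price is the breakpoint.
EOQ at £30.20 = 1910.9 (feasible in tier 1): TC = 56,500×£30.20 + (56,500/1910.9)×283 + (1910.9/2)×0.29×£30.20 = £1,723,035.35.
EOQ at £29.99 = 1917.5 < 9800, so use break Q=9800: TC = 56,500×£29.99 + (56,500/9800.0)×283 + (9800.0/2)×0.29×£29.99 = £1,738,682.37.
EOQ at £29.69 = 1927.2 < 25000, so use break Q=25000: TC = 56,500×£29.69 + (56,500/25000.0)×283 + (25000.0/2)×0.29×£29.69 = £1,785,750.83.
Lowest total cost is £1,723,035.35 at Q = 1910.9.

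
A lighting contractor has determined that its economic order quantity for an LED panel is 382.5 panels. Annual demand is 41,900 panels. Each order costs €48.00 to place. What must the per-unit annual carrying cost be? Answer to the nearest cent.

Squaring Q* = √(2DS/H) gives Q*² = 2DS/H.
From Q* = √(2DS/H): H = 2DS / Q*² = 2 × 41,900 × 48 / 382.5² = 27.4930.

H ≈ €27.49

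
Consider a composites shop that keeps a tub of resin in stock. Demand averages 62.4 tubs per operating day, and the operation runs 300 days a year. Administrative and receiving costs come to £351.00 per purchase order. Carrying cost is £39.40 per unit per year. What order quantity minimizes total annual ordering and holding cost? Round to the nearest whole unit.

Q* ≈ 578 tubs

Annual demand D = 62.4 × 300 = 18,720.
EOQ = √(2DS / H) = √(2 × 18,720 × 351 / 39.4).
= √(13,141,440 / 39.4) = √333,539.0863 ≈ 577.528.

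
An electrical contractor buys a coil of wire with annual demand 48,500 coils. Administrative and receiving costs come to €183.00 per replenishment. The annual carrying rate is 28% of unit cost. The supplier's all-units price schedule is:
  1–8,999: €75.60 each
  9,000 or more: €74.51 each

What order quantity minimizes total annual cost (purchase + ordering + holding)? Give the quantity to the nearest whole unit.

Holding cost per unit per year at price C is H = 0.28·C.
Candidates are each tier's EOQ (if it falls in that tier) and each price-break quantity.
EOQ at €75.60 = 915.7 (feasible in tier 1): TC = 48,500×€75.60 + (48,500/915.7)×183 + (915.7/2)×0.28×€75.60 = €3,685,984.35.
EOQ at €74.51 = 922.4 < 9000, so use break Q=9000: TC = 48,500×€74.51 + (48,500/9000.0)×183 + (9000.0/2)×0.28×€74.51 = €3,708,603.77.
Lowest total cost is €3,685,984.35 at Q = 915.7.

Q* ≈ 916 coils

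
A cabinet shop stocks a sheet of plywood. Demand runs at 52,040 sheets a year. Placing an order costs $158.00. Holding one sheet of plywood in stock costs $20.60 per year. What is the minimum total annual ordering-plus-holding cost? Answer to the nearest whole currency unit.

TC* ≈ $18,405

EOQ = √(2DS/H) = √(2 × 52,040 × 158 / 20.6) ≈ 893.47.
At Q*, ordering cost (D/Q*)S equals holding cost (Q*/2)H, each = √(DSH/2).
Minimum total = √(2DSH) = √(2 × 52,040 × 158 × 20.6) ≈ 18405.423.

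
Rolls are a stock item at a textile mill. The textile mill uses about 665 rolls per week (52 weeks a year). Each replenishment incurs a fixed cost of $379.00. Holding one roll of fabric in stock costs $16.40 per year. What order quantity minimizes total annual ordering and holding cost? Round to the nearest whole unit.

Q* ≈ 1,264 rolls

Annual demand D = 665 × 52 = 34,580.
EOQ = √(2DS / H) = √(2 × 34,580 × 379 / 16.4).
= √(26,211,640 / 16.4) = √1,598,270.7317 ≈ 1264.227.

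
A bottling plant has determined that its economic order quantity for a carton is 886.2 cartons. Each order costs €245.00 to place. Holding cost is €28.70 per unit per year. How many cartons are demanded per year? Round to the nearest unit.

D ≈ 45,999 cartons per year

Invert the EOQ relation Q*² = 2DS/H.
From Q* = √(2DS/H): D = Q*²H / (2S) = 886.2² × 28.7 / (2 × 245) = 45999.097.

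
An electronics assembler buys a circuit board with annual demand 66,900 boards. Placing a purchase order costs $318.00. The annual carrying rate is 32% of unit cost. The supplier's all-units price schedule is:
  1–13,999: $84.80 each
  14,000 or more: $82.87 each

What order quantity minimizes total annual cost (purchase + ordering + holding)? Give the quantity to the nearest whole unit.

Q* ≈ 1,252 boards

Holding cost per unit per year at price C is H = 0.32·C.
Evaluate total cost at each tier's feasible EOQ or, if the EOQ is below the tier, at the tier's minimum quantity.
EOQ at $84.80 = 1252.2 (feasible in tier 1): TC = 66,900×$84.80 + (66,900/1252.2)×318 + (1252.2/2)×0.32×$84.80 = $5,707,099.31.
EOQ at $82.87 = 1266.7 < 14000, so use break Q=14000: TC = 66,900×$82.87 + (66,900/14000.0)×318 + (14000.0/2)×0.32×$82.87 = $5,731,151.39.
Lowest total cost is $5,707,099.31 at Q = 1252.2.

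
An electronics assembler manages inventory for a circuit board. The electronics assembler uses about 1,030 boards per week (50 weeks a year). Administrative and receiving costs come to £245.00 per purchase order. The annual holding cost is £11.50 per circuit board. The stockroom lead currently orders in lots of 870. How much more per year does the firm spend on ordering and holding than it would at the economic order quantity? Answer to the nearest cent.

Extra cost ≈ £2,470.04 per year

Annual demand D = 1,030 × 50 = 51,500.
EOQ = √(2DS/H) = √(2 × 51,500 × 245 / 11.5) ≈ 1481.33.
Cost at Q* = (D/Q*)S + (Q*/2)H = √(2DSH) ≈ £17,035.33.
Cost at Q = 870: (51,500/870)×245 + (870/2)×11.5 = £14,502.87 + £5,002.50 = £19,505.37.
Excess = £19,505.37 − £17,035.33 = £2,470.04.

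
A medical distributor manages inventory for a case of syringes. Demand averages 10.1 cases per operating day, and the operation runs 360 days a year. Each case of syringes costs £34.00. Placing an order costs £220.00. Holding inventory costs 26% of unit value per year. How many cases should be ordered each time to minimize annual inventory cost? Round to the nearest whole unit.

Q* ≈ 425 cases

Annual demand D = 10.1 × 360 = 3,636.
Holding cost H = 0.26 × £34.00 = £8.8400 per unit per year.
EOQ = √(2DS / H) = √(2 × 3,636 × 220 / 8.84).
= √(1,599,840 / 8.84) = √180,977.3756 ≈ 425.414.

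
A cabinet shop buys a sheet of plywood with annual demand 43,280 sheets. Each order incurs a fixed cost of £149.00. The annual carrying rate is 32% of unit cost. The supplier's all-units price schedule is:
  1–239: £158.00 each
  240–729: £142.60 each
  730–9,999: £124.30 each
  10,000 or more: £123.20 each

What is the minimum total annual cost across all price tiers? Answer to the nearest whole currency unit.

Holding cost per unit per year at price C is H = 0.32·C.
For each price level, check whether its EOQ is feasible; otherwise the best quantity at that price is the breakpoint.
Tier 1 (£158.00): EOQ = 505.1 exceeds tier's upper bound 239, so this tier is dominated.
EOQ at £142.60 = 531.6 (feasible in tier 2): TC = 43,280×£142.60 + (43,280/531.6)×149 + (531.6/2)×0.32×£142.60 = £6,195,987.76.
EOQ at £124.30 = 569.4 < 730, so use break Q=730: TC = 43,280×£124.30 + (43,280/730.0)×149 + (730.0/2)×0.32×£124.30 = £5,403,056.10.
EOQ at £123.20 = 572.0 < 10000, so use break Q=10000: TC = 43,280×£123.20 + (43,280/10000.0)×149 + (10000.0/2)×0.32×£123.20 = £5,529,860.87.
Lowest total cost among the candidates is at Q = 730.0.

TC* ≈ £5,403,056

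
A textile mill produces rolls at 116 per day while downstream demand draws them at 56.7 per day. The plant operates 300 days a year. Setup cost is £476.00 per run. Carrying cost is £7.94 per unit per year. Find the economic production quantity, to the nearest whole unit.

Q* ≈ 1,997 rolls

Annual demand D = 56.7 × 300 = 17,010.
Production build-up factor (1 − d/p) = 1 − 56.7/116 = 0.5112.
Q* = √(2DS / (H(1 − d/p))) = √(2 × 17,010 × 476 / (7.94 × 0.5112)).
= √(16,193,520 / 4.059) ≈ 1997.386.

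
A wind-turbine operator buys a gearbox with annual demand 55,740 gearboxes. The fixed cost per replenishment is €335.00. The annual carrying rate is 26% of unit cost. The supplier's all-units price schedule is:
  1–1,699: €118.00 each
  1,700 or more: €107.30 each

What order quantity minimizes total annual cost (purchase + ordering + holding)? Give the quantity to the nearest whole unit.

Holding cost per unit per year at price C is H = 0.26·C.
For each price level, check whether its EOQ is feasible; otherwise the best quantity at that price is the breakpoint.
EOQ at €118.00 = 1103.3 (feasible in tier 1): TC = 55,740×€118.00 + (55,740/1103.3)×335 + (1103.3/2)×0.26×€118.00 = €6,611,169.21.
EOQ at €107.30 = 1157.0 < 1700, so use break Q=1700: TC = 55,740×€107.30 + (55,740/1700.0)×335 + (1700.0/2)×0.26×€107.30 = €6,015,599.36.
Lowest total cost is €6,015,599.36 at Q = 1700.0.

Q* ≈ 1,700 gearboxes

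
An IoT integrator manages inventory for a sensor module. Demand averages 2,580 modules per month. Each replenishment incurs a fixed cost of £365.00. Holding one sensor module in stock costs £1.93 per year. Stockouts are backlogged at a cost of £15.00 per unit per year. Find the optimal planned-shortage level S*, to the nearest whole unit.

S* ≈ 414 modules

Annual demand D = 2,580 × 12 = 30,960.
With planned backorders, Q* = √(2DS/H) · √((H+B)/B).
√(2DS/H) = √(2 × 30,960 × 365 / 1.93) = 3422.026.
√((H+B)/B) = √((1.93+15)/15) = 1.0624.
Q* ≈ 3635.516.
S* = Q* · H/(H+B) = 3635.516 × 1.93/16.93 ≈ 414.445.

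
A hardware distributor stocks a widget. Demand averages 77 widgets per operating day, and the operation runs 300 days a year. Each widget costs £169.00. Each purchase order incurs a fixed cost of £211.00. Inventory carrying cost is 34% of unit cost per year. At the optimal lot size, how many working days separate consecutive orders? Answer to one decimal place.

T ≈ 5.3 days

Annual demand D = 77 × 300 = 23,100.
Holding cost H = 0.34 × £169.00 = £57.4600 per unit per year.
The optimal lot size = √(2DS/H) = √(2 × 23,100 × 211 / 57.46) ≈ 411.89.
Cycle time = Q*/D × 300 = 411.89 / 23,100 × 300 ≈ 5.349 days.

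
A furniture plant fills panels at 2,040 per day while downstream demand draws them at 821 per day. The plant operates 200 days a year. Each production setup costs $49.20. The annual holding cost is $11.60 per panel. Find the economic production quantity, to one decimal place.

Annual demand D = 821 × 200 = 164,200.
Production build-up factor (1 − d/p) = 1 − 821/2,040 = 0.5975.
Q* = √(2DS / (H(1 − d/p))) = √(2 × 164,200 × 49.2 / (11.6 × 0.5975)).
= √(16,157,280 / 6.9316) ≈ 1526.752.

Q* ≈ 1,526.8 panels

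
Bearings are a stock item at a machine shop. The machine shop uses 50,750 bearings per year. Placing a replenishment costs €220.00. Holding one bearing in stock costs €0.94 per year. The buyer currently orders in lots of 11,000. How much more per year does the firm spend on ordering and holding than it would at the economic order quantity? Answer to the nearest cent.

Extra cost ≈ €1,603.49 per year

EOQ = √(2DS/H) = √(2 × 50,750 × 220 / 0.94) ≈ 4873.94.
Cost at Q* = (D/Q*)S + (Q*/2)H = √(2DSH) ≈ €4,581.51.
Cost at Q = 11,000: (50,750/11,000)×220 + (11,000/2)×0.94 = €1,015.00 + €5,170.00 = €6,185.00.
Excess = €6,185.00 − €4,581.51 = €1,603.49.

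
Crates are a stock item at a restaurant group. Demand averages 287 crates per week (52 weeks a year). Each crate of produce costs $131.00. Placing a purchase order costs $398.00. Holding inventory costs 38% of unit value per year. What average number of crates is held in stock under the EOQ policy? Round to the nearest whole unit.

Annual demand D = 287 × 52 = 14,924.
Holding cost H = 0.38 × $131.00 = $49.7800 per unit per year.
Q* = √(2DS/H) = √(2 × 14,924 × 398 / 49.78) ≈ 488.51.
Average inventory = Q*/2 ≈ 488.51 / 2 = 244.254.

Average inventory ≈ 244 crates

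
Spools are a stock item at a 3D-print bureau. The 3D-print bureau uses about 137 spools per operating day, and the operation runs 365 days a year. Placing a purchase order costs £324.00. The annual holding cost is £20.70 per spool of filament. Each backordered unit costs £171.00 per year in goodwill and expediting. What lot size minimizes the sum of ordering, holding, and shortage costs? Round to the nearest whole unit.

Annual demand D = 137 × 365 = 50,005.
With planned backorders, Q* = √(2DS/H) · √((H+B)/B).
√(2DS/H) = √(2 × 50,005 × 324 / 20.7) = 1251.149.
√((H+B)/B) = √((20.7+171)/171) = 1.0588.
Q* ≈ 1324.714.

Q* ≈ 1,325 spools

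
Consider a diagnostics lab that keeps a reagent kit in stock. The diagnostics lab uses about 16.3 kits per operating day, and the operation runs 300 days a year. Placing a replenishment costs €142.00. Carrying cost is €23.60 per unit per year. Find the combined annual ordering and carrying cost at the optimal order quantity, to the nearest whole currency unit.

TC* ≈ €5,725

Annual demand D = 16.3 × 300 = 4,890.
Q* = √(2DS/H) = √(2 × 4,890 × 142 / 23.6) ≈ 242.58.
At Q*, ordering cost (D/Q*)S equals holding cost (Q*/2)H, each = √(DSH/2).
Minimum total = √(2DSH) = √(2 × 4,890 × 142 × 23.6) ≈ 5724.922.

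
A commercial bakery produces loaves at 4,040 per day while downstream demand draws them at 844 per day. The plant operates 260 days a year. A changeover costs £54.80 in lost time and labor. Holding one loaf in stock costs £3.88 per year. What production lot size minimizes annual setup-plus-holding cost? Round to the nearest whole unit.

Q* ≈ 2,799 loaves

Annual demand D = 844 × 260 = 219,440.
Production build-up factor (1 − d/p) = 1 − 844/4,040 = 0.7911.
Q* = √(2DS / (H(1 − d/p))) = √(2 × 219,440 × 54.8 / (3.88 × 0.7911)).
= √(24,050,624 / 3.0694) ≈ 2799.204.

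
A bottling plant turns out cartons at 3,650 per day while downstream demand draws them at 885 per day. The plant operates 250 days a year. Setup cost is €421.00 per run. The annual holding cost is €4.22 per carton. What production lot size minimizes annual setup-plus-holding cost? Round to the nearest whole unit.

Annual demand D = 885 × 250 = 221,250.
Production build-up factor (1 − d/p) = 1 − 885/3,650 = 0.7575.
Q* = √(2DS / (H(1 − d/p))) = √(2 × 221,250 × 421 / (4.22 × 0.7575)).
= √(186,292,500 / 3.1968) ≈ 7633.792.

Q* ≈ 7,634 cartons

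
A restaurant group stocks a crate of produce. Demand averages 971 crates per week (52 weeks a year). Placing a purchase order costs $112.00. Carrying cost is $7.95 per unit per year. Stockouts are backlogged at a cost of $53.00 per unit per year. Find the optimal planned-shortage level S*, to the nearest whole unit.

S* ≈ 167 crates

Annual demand D = 971 × 52 = 50,492.
With planned backorders, Q* = √(2DS/H) · √((H+B)/B).
√(2DS/H) = √(2 × 50,492 × 112 / 7.95) = 1192.756.
√((H+B)/B) = √((7.95+53)/53) = 1.0724.
Q* ≈ 1279.089.
S* = Q* · H/(H+B) = 1279.089 × 7.95/60.95 ≈ 166.838.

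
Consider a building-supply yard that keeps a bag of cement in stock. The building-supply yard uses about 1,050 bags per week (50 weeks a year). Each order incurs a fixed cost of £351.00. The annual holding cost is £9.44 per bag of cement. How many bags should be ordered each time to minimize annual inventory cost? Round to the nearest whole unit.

Q* ≈ 1,976 bags

Annual demand D = 1,050 × 50 = 52,500.
EOQ = √(2DS / H) = √(2 × 52,500 × 351 / 9.44).
= √(36,855,000 / 9.44) = √3,904,131.3559 ≈ 1975.887.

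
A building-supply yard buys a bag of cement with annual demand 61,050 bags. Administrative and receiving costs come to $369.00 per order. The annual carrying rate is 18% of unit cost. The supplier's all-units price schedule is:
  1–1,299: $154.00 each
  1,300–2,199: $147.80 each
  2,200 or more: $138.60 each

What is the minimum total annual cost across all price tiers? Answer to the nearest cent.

Holding cost per unit per year at price C is H = 0.18·C.
Candidates are each tier's EOQ (if it falls in that tier) and each price-break quantity.
EOQ at $154.00 = 1274.9 (feasible in tier 1): TC = 61,050×$154.00 + (61,050/1274.9)×369 + (1274.9/2)×0.18×$154.00 = $9,437,040.09.
EOQ at $147.80 = 1301.4 (feasible in tier 2): TC = 61,050×$147.80 + (61,050/1301.4)×369 + (1301.4/2)×0.18×$147.80 = $9,057,811.39.
EOQ at $138.60 = 1343.9 < 2200, so use break Q=2200: TC = 61,050×$138.60 + (61,050/2200.0)×369 + (2200.0/2)×0.18×$138.60 = $8,499,212.55.
Lowest total cost among the candidates is at Q = 2200.0.

TC* ≈ $8,499,212.55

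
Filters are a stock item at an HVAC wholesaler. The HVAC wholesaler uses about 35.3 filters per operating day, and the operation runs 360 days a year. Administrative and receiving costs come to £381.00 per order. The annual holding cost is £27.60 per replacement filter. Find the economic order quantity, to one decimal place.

Annual demand D = 35.3 × 360 = 12,708.
EOQ = √(2DS / H) = √(2 × 12,708 × 381 / 27.6).
= √(9,683,496 / 27.6) = √350,851.3043 ≈ 592.327.

Q* ≈ 592.3 filters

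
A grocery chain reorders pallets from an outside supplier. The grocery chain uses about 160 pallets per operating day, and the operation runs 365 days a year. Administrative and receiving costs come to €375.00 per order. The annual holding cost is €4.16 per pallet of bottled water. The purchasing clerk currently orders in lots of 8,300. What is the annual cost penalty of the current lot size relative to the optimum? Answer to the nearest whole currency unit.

Extra cost ≈ €6,404 per year

Annual demand D = 160 × 365 = 58,400.
EOQ = √(2DS/H) = √(2 × 58,400 × 375 / 4.16) ≈ 3244.82.
Cost at Q* = (D/Q*)S + (Q*/2)H = √(2DSH) ≈ €13,498.44.
Cost at Q = 8,300: (58,400/8,300)×375 + (8,300/2)×4.16 = €2,638.55 + €17,264.00 = €19,902.55.
Excess = €19,902.55 − €13,498.44 = €6,404.11.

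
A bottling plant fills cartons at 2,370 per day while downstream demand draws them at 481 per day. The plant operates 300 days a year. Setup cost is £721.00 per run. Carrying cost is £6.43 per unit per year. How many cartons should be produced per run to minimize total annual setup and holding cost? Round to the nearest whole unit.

Annual demand D = 481 × 300 = 144,300.
Production build-up factor (1 − d/p) = 1 − 481/2,370 = 0.7970.
Q* = √(2DS / (H(1 − d/p))) = √(2 × 144,300 × 721 / (6.43 × 0.7970)).
= √(208,080,600 / 5.125) ≈ 6371.893.

Q* ≈ 6,372 cartons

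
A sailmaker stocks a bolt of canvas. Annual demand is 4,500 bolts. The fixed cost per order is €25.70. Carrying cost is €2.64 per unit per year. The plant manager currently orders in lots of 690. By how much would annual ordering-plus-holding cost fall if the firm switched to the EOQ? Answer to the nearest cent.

Extra cost ≈ €296.98 per year

EOQ = √(2DS/H) = √(2 × 4,500 × 25.7 / 2.64) ≈ 296.00.
Cost at Q* = (D/Q*)S + (Q*/2)H = √(2DSH) ≈ €781.43.
Cost at Q = 690: (4,500/690)×25.7 + (690/2)×2.64 = €167.61 + €910.80 = €1,078.41.
Excess = €1,078.41 − €781.43 = €296.98.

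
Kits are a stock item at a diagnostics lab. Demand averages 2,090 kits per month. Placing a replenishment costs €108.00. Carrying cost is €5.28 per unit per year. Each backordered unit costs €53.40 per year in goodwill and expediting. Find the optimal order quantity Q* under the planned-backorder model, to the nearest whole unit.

Q* ≈ 1,062 kits

Annual demand D = 2,090 × 12 = 25,080.
With planned backorders, Q* = √(2DS/H) · √((H+B)/B).
√(2DS/H) = √(2 × 25,080 × 108 / 5.28) = 1012.917.
√((H+B)/B) = √((5.28+53.4)/53.4) = 1.0483.
Q* ≈ 1061.813.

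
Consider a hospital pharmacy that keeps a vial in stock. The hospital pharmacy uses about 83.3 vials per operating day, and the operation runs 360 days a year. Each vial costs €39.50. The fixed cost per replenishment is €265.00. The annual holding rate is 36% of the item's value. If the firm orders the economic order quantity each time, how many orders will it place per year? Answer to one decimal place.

Annual demand D = 83.3 × 360 = 29,988.
Holding cost H = 0.36 × €39.50 = €14.2200 per unit per year.
Q* = √(2DS/H) = √(2 × 29,988 × 265 / 14.22) ≈ 1057.21.
Orders per year = D / Q* = 29,988 / 1057.21 ≈ 28.365.

N ≈ 28.4 orders per year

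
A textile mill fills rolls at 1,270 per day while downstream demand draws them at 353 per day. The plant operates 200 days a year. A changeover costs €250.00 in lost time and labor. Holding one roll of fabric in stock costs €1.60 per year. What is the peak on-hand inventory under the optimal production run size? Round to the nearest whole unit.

I_max ≈ 3,991 rolls

Annual demand D = 353 × 200 = 70,600.
Production build-up factor (1 − d/p) = 1 − 353/1,270 = 0.7220.
Q* = √(2DS / (H(1 − d/p))) = √(2 × 70,600 × 250 / (1.6 × 0.7220)).
= √(35,300,000 / 1.1553) ≈ 5527.701.
Maximum inventory = Q*(1 − d/p) = 5527.701 × 0.7220 ≈ 3991.261.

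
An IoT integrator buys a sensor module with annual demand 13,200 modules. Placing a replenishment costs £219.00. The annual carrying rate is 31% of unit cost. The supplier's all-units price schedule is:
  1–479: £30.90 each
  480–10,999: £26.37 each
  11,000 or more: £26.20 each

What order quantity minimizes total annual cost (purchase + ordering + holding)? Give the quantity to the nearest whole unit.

Holding cost per unit per year at price C is H = 0.31·C.
Evaluate total cost at each tier's feasible EOQ or, if the EOQ is below the tier, at the tier's minimum quantity.
Tier 1 (£30.90): EOQ = 776.9 exceeds tier's upper bound 479, so this tier is dominated.
EOQ at £26.37 = 841.0 (feasible in tier 2): TC = 13,200×£26.37 + (13,200/841.0)×219 + (841.0/2)×0.31×£26.37 = £354,958.80.
EOQ at £26.20 = 843.7 < 11000, so use break Q=11000: TC = 13,200×£26.20 + (13,200/11000.0)×219 + (11000.0/2)×0.31×£26.20 = £390,773.80.
Lowest total cost is £354,958.80 at Q = 841.0.

Q* ≈ 841 modules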